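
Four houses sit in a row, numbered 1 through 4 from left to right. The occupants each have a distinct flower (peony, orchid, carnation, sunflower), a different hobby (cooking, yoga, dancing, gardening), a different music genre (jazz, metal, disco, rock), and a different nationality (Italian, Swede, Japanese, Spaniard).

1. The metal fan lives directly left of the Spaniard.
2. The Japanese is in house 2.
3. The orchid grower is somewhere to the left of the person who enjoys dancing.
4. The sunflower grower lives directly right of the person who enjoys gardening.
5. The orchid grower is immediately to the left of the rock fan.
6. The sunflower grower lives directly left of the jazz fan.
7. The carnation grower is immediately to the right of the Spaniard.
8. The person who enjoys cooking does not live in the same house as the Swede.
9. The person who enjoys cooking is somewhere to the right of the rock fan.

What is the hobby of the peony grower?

yoga

By clue 2, the Japanese is in house 2.
House 3 nationality: only Spaniard fits.
From clue 1, the metal fan must be in house 2.
Clue 7 places the carnation grower in house 4.
That leaves disco as the music genre for house 1.
House 3's music genre must be rock (nothing else left).
So house 4 gets jazz for music genre.
From clue 5, the orchid grower must be in house 2.
By clue 6, the sunflower grower is in house 3.
By clue 9, the person who enjoys cooking is in house 4.
The only flower still possible for house 1 is peony.
Clue 3: the person who enjoys dancing is in house 3.
From clue 4, the person who enjoys gardening must be in house 2.
The Swede is in house 1 (clue 8).
House 1 hobby: only yoga fits.
The only nationality still possible for house 4 is Italian.
So: house 1 = peony/yoga/disco/Swede, house 2 = orchid/gardening/metal/Japanese, house 3 = sunflower/dancing/rock/Spaniard, house 4 = carnation/cooking/jazz/Italian.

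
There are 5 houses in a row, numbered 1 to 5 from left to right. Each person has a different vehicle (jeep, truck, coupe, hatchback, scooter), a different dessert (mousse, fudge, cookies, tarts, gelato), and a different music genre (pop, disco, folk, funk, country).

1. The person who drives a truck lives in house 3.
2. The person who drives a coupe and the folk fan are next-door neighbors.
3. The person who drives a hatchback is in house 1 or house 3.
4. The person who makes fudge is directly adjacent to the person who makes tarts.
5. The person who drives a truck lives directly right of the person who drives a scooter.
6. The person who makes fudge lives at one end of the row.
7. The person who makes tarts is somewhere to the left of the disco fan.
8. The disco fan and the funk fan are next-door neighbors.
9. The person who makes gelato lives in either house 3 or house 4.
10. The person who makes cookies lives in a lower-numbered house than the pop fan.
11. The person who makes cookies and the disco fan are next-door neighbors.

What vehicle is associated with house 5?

coupe

By clue 1, the person who drives a truck is in house 3.
The person who drives a scooter is in house 2 (clue 5).
So house 1 gets hatchback for vehicle.
So house 1 gets country for music genre.
That leaves funk as the music genre for house 2.
The disco fan is in house 3 (clue 8).
Clue 7: the person who makes tarts is in house 2.
Clue 4: the person who makes fudge is in house 1.
Clue 10 places the pop fan in house 5.
House 3 dessert: only gelato fits.
House 4 dessert: only cookies fits.
That leaves mousse as the dessert for house 5.
That leaves folk as the music genre for house 4.
By clue 2, the person who drives a coupe is in house 5.
House 4 vehicle: only jeep fits.
So: house 1 = hatchback/fudge/country, house 2 = scooter/tarts/funk, house 3 = truck/gelato/disco, house 4 = jeep/cookies/folk, house 5 = coupe/mousse/pop.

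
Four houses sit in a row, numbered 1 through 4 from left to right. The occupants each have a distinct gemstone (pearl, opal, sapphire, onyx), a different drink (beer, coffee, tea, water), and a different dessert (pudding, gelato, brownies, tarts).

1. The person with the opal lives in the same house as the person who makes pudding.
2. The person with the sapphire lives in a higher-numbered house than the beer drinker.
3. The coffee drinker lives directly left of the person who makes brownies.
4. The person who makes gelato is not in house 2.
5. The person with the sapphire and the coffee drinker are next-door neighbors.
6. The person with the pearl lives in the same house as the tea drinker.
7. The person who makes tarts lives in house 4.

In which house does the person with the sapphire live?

By clue 7, the person who makes tarts is in house 4.
The person with the sapphire is narrowed to house 2 or 3; consider each.
Placing it in house 2 leads to a contradiction, so it's in house 3.
The coffee drinker is in house 2 (clue 5).
Clue 3: the person who makes brownies is in house 3.
So house 1 gets beer for drink.
That leaves water as the drink for house 3.
That leaves tea as the drink for house 4.
House 2 dessert: only pudding fits.
The person with the opal is in house 2 (clue 1).
Clue 6: the person with the pearl is in house 4.
So house 1 gets onyx for gemstone.
House 1 dessert: only gelato fits.
So: house 1 = onyx/beer/gelato, house 2 = opal/coffee/pudding, house 3 = sapphire/water/brownies, house 4 = pearl/tea/tarts.

3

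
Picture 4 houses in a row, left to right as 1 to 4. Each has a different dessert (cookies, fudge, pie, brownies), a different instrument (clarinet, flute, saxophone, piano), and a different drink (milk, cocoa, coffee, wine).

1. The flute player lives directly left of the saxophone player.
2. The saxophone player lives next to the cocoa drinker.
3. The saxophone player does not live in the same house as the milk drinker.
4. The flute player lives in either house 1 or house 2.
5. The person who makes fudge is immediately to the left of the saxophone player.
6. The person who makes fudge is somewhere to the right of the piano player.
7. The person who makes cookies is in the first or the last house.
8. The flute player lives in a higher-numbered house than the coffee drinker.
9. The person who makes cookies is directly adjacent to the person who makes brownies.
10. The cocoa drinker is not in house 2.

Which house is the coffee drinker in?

1

The flute player is in house 2 (clue 8).
From clue 8, the coffee drinker must be in house 1.
That leaves piano as the instrument for house 1.
By clue 1, the saxophone player is in house 3.
The cocoa drinker is in house 4 (clue 2).
Clue 5 places the person who makes fudge in house 2.
That leaves brownies as the dessert for house 3.
So house 4 gets clarinet for instrument.
That leaves wine as the drink for house 3.
By clue 9, the person who makes cookies is in house 4.
So house 1 gets pie for dessert.
So house 2 gets milk for drink.
So: house 1 = pie/piano/coffee, house 2 = fudge/flute/milk, house 3 = brownies/saxophone/wine, house 4 = cookies/clarinet/cocoa.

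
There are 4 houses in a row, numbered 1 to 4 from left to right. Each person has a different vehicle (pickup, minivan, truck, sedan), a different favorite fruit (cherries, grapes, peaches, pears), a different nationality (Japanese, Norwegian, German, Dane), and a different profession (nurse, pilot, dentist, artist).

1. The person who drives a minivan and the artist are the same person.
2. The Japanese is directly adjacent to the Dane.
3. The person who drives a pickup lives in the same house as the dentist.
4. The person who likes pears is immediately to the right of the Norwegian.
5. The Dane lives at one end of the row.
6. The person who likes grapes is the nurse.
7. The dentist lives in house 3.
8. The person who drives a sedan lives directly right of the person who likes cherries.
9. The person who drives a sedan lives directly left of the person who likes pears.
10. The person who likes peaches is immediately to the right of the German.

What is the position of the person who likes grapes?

By clue 7, the dentist is in house 3.
Clue 3 places the person who drives a pickup in house 3.
House 2's vehicle must be sedan (nothing else left).
That leaves Dane as the nationality for house 4.
From clue 2, the Japanese must be in house 3.
From clue 8, the person who likes cherries must be in house 1.
Clue 9 places the person who likes pears in house 3.
House 1 nationality: only German fits.
House 2 nationality: only Norwegian fits.
The person who likes peaches is in house 2 (clue 10).
House 4 favorite fruit: only grapes fits.
By clue 6, the nurse is in house 4.
That leaves artist as the profession for house 1.
So house 2 gets pilot for profession.
Clue 1 places the person who drives a minivan in house 1.
The only vehicle still possible for house 4 is truck.
So: house 1 = minivan/cherries/German/artist, house 2 = sedan/peaches/Norwegian/pilot, house 3 = pickup/pears/Japanese/dentist, house 4 = truck/grapes/Dane/nurse.

4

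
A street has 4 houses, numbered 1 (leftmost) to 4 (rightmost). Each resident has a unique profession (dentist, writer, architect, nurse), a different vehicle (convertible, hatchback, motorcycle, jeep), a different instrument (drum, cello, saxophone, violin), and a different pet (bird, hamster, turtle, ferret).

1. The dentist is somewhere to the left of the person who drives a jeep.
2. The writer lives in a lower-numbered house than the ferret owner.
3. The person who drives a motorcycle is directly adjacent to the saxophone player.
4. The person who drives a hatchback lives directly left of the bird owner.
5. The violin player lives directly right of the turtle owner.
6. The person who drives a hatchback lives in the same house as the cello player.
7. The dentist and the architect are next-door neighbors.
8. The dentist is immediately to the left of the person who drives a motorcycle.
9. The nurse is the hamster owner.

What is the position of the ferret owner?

The dentist is narrowed to house 1 or 2 or 3; consider each.
Placing it in house 1 and house 3 leads to a contradiction, so it's in house 2.
By clue 8, the person who drives a motorcycle is in house 3.
House 4 profession: only nurse fits.
House 4 vehicle: only jeep fits.
By clue 9, the hamster owner is in house 4.
So house 1 gets turtle for pet.
From clue 2, the writer must be in house 1.
Clue 5 places the violin player in house 2.
The only profession still possible for house 3 is architect.
So house 3 gets drum for instrument.
So house 4 gets saxophone for instrument.
By clue 6, the person who drives a hatchback is in house 1.
That leaves convertible as the vehicle for house 2.
The only instrument still possible for house 1 is cello.
Clue 4 places the bird owner in house 2.
So house 3 gets ferret for pet.
So: house 1 = writer/hatchback/cello/turtle, house 2 = dentist/convertible/violin/bird, house 3 = architect/motorcycle/drum/ferret, house 4 = nurse/jeep/saxophone/hamster.

3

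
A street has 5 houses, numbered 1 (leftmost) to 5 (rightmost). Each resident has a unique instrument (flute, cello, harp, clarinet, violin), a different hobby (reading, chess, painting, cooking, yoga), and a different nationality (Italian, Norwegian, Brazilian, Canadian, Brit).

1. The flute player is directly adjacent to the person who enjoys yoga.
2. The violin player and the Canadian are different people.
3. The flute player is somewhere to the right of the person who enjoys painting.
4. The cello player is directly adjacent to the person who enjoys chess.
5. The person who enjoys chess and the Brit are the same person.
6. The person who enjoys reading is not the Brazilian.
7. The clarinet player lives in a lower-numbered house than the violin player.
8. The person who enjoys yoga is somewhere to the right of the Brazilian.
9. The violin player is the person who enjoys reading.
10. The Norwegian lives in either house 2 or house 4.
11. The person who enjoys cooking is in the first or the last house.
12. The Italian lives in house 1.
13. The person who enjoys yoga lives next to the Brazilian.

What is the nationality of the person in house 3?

Brazilian

By clue 12, the Italian is in house 1.
The person who enjoys cooking is narrowed to house 1 or 5; consider each.
Placing it in house 5 leads to a contradiction, so it's in house 1.
The Norwegian is narrowed to house 2 or 4; consider each.
Placing it in house 4 leads to a contradiction, so it's in house 2.
The person who enjoys yoga is narrowed to house 4 or 5; consider each.
Placing it in house 5 leads to a contradiction, so it's in house 4.
Clue 8: the Brazilian is in house 3.
By clue 5, the person who enjoys chess is in house 5.
By clue 5, the Brit is in house 5.
House 3 hobby: only painting fits.
House 4's nationality must be Canadian (nothing else left).
By clue 3, the flute player is in house 5.
From clue 4, the cello player must be in house 4.
From clue 9, the violin player must be in house 2.
House 2's hobby must be reading (nothing else left).
Clue 7: the clarinet player is in house 1.
House 3's instrument must be harp (nothing else left).
So: house 1 = clarinet/cooking/Italian, house 2 = violin/reading/Norwegian, house 3 = harp/painting/Brazilian, house 4 = cello/yoga/Canadian, house 5 = flute/chess/Brit.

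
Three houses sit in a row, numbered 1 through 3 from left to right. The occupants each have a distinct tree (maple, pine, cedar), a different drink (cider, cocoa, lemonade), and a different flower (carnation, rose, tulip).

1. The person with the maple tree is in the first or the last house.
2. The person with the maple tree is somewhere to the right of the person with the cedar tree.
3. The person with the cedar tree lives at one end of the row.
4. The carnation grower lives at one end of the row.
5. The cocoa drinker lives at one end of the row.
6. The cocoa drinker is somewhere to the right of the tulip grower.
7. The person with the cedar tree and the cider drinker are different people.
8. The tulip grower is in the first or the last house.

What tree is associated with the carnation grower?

Clue 2 places the person with the maple tree in house 3.
By clue 3, the person with the cedar tree is in house 1.
Clue 6: the cocoa drinker is in house 3.
From clue 8, the tulip grower must be in house 1.
House 2 tree: only pine fits.
House 1's drink must be lemonade (nothing else left).
So house 2 gets cider for drink.
So house 2 gets rose for flower.
House 3 flower: only carnation fits.
So: house 1 = cedar/lemonade/tulip, house 2 = pine/cider/rose, house 3 = maple/cocoa/carnation.

maple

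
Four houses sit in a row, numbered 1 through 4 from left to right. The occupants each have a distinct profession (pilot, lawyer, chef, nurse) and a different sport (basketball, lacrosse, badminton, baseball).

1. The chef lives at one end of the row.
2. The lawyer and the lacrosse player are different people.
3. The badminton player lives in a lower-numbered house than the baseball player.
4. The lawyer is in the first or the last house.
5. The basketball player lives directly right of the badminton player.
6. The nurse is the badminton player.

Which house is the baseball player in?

4

The chef is narrowed to house 1 or 4; consider each.
Placing it in house 4 leads to a contradiction, so it's in house 1.
The only profession still possible for house 4 is lawyer.
So house 1 gets lacrosse for sport.
House 2 sport: only badminton fits.
Clue 5: the basketball player is in house 3.
The nurse is in house 2 (clue 6).
So house 3 gets pilot for profession.
So house 4 gets baseball for sport.
So: house 1 = chef/lacrosse, house 2 = nurse/badminton, house 3 = pilot/basketball, house 4 = lawyer/baseball.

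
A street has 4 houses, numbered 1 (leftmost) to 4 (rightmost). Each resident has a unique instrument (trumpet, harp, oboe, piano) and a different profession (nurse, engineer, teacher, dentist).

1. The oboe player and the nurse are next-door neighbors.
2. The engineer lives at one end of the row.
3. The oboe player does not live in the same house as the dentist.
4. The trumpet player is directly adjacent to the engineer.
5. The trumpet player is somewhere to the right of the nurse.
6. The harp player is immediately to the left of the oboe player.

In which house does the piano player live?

House 4 instrument: only piano fits.
That leaves harp as the instrument for house 1.
The oboe player is in house 2 (clue 6).
House 3 instrument: only trumpet fits.
From clue 1, the nurse must be in house 1.
Clue 4: the engineer is in house 4.
That leaves teacher as the profession for house 2.
That leaves dentist as the profession for house 3.
So: house 1 = harp/nurse, house 2 = oboe/teacher, house 3 = trumpet/dentist, house 4 = piano/engineer.

4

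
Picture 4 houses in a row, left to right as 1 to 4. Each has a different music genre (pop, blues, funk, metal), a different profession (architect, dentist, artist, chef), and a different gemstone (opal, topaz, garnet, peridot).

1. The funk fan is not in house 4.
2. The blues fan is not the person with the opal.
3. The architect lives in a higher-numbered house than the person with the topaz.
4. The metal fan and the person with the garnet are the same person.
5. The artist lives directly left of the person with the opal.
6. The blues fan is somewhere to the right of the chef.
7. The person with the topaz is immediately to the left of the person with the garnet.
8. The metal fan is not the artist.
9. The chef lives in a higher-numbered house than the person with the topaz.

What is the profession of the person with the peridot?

The blues fan is narrowed to house 3 or 4; consider each.
Placing it in house 4 leads to a contradiction, so it's in house 3.
By clue 6, the chef is in house 2.
Clue 9 places the person with the topaz in house 1.
House 2 music genre: only metal fits.
The only music genre still possible for house 4 is pop.
The person with the garnet is in house 2 (clue 4).
So house 1 gets funk for music genre.
That leaves peridot as the gemstone for house 3.
The only gemstone still possible for house 4 is opal.
By clue 5, the artist is in house 3.
That leaves dentist as the profession for house 1.
House 4 profession: only architect fits.
So: house 1 = funk/dentist/topaz, house 2 = metal/chef/garnet, house 3 = blues/artist/peridot, house 4 = pop/architect/opal.

artist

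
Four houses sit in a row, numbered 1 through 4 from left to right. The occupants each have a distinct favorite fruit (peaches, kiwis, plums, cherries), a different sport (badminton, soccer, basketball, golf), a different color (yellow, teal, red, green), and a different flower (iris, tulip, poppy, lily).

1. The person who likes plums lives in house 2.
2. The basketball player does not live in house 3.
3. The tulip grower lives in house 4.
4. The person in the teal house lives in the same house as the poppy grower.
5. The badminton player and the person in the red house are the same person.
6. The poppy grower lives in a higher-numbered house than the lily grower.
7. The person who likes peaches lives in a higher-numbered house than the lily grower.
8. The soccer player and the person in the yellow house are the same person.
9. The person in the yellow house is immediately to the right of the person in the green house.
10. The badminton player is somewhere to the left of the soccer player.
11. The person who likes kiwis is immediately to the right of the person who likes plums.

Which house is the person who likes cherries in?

1

Clue 1: the person who likes plums is in house 2.
By clue 3, the tulip grower is in house 4.
The person who likes kiwis is in house 3 (clue 11).
So house 1 gets cherries for favorite fruit.
So house 4 gets peaches for favorite fruit.
So house 4 gets yellow for color.
Clue 8 places the soccer player in house 4.
The person in the green house is in house 3 (clue 9).
The only color still possible for house 1 is red.
That leaves teal as the color for house 2.
By clue 4, the poppy grower is in house 2.
Clue 5 places the badminton player in house 1.
By clue 6, the lily grower is in house 1.
The only sport still possible for house 2 is basketball.
The only sport still possible for house 3 is golf.
House 3's flower must be iris (nothing else left).
So: house 1 = cherries/badminton/red/lily, house 2 = plums/basketball/teal/poppy, house 3 = kiwis/golf/green/iris, house 4 = peaches/soccer/yellow/tulip.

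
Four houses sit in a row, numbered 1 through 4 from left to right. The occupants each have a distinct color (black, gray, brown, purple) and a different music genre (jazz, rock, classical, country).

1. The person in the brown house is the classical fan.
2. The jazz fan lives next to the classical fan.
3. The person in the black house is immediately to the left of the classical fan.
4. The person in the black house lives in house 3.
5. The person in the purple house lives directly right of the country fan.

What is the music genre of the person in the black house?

jazz

By clue 4, the person in the black house is in house 3.
The classical fan is in house 4 (clue 3).
House 1 color: only gray fits.
House 2 music genre: only rock fits.
Clue 1 places the person in the brown house in house 4.
Clue 2: the jazz fan is in house 3.
That leaves purple as the color for house 2.
The only music genre still possible for house 1 is country.
So: house 1 = gray/country, house 2 = purple/rock, house 3 = black/jazz, house 4 = brown/classical.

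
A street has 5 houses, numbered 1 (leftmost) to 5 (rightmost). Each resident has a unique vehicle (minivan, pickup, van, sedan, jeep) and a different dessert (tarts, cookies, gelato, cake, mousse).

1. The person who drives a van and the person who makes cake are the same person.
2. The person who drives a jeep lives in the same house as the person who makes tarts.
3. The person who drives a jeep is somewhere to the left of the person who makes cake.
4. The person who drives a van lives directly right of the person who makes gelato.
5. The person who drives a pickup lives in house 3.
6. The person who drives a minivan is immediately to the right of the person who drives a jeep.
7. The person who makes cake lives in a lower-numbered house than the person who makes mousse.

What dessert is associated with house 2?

cookies

Clue 5: the person who drives a pickup is in house 3.
Clue 6 places the person who drives a minivan in house 2.
Clue 6 places the person who drives a jeep in house 1.
House 4's vehicle must be van (nothing else left).
The only vehicle still possible for house 5 is sedan.
From clue 1, the person who makes cake must be in house 4.
By clue 2, the person who makes tarts is in house 1.
By clue 4, the person who makes gelato is in house 3.
The person who makes mousse is in house 5 (clue 7).
So house 2 gets cookies for dessert.
So: house 1 = jeep/tarts, house 2 = minivan/cookies, house 3 = pickup/gelato, house 4 = van/cake, house 5 = sedan/mousse.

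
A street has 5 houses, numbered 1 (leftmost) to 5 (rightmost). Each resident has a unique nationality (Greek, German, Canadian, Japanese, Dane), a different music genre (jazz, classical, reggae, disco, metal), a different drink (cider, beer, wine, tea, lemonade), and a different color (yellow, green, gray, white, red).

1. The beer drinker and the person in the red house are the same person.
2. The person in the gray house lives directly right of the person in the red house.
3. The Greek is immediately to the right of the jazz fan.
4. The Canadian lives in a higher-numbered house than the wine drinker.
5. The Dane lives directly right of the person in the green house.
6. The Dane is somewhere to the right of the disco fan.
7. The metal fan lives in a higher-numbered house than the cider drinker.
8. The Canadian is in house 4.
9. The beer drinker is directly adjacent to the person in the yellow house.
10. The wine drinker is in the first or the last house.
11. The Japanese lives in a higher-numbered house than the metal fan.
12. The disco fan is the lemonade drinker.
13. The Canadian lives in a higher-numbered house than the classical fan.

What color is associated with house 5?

Clue 8: the Canadian is in house 4.
The wine drinker is in house 1 (clue 10).
The only nationality still possible for house 1 is German.
House 5's music genre must be reggae (nothing else left).
From clue 11, the Japanese must be in house 5.
So house 5 gets tea for drink.
The Dane is in house 3 (clue 6).
By clue 6, the disco fan is in house 2.
Clue 12: the lemonade drinker is in house 2.
The only nationality still possible for house 2 is Greek.
That leaves metal as the music genre for house 4.
That leaves beer as the drink for house 4.
The person in the red house is in house 4 (clue 1).
The person in the gray house is in house 5 (clue 2).
The person in the green house is in house 2 (clue 5).
House 1's music genre must be jazz (nothing else left).
So house 3 gets classical for music genre.
That leaves cider as the drink for house 3.
That leaves white as the color for house 1.
That leaves yellow as the color for house 3.
So: house 1 = German/jazz/wine/white, house 2 = Greek/disco/lemonade/green, house 3 = Dane/classical/cider/yellow, house 4 = Canadian/metal/beer/red, house 5 = Japanese/reggae/tea/gray.

gray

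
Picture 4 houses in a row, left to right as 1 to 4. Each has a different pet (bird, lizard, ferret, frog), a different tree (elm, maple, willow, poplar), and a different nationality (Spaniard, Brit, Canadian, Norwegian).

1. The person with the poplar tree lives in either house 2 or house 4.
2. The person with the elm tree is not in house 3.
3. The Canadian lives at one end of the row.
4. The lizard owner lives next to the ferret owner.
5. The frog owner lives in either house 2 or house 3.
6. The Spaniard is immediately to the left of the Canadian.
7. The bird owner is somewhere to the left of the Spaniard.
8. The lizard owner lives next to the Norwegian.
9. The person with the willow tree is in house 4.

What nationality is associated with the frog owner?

Clue 6: the Spaniard is in house 3.
Clue 6: the Canadian is in house 4.
The person with the willow tree is in house 4 (clue 9).
House 2 tree: only poplar fits.
That leaves maple as the tree for house 3.
So house 4 gets ferret for pet.
House 1's tree must be elm (nothing else left).
By clue 4, the lizard owner is in house 3.
By clue 8, the Norwegian is in house 2.
House 1 pet: only bird fits.
The only pet still possible for house 2 is frog.
House 1's nationality must be Brit (nothing else left).
So: house 1 = bird/elm/Brit, house 2 = frog/poplar/Norwegian, house 3 = lizard/maple/Spaniard, house 4 = ferret/willow/Canadian.

Norwegian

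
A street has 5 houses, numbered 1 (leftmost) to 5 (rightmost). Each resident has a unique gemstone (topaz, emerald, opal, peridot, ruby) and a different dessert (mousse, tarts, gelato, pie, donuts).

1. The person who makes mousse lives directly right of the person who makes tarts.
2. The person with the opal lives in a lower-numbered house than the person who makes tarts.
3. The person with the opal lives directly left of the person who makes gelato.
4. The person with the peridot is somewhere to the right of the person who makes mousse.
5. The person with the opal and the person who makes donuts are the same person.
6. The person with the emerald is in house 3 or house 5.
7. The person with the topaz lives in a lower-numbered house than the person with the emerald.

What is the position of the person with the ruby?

House 5 dessert: only pie fits.
House 1 dessert: only donuts fits.
House 4's dessert must be mousse (nothing else left).
Clue 1: the person who makes tarts is in house 3.
From clue 4, the person with the peridot must be in house 5.
The person with the opal is in house 1 (clue 5).
House 2's dessert must be gelato (nothing else left).
The person with the topaz is in house 2 (clue 7).
The only gemstone still possible for house 3 is emerald.
The only gemstone still possible for house 4 is ruby.
So: house 1 = opal/donuts, house 2 = topaz/gelato, house 3 = emerald/tarts, house 4 = ruby/mousse, house 5 = peridot/pie.

4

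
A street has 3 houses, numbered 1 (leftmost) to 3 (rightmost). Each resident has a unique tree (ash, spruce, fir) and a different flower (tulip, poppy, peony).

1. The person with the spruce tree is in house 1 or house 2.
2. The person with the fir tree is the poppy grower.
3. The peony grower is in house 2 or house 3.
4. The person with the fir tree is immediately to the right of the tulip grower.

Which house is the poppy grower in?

2

So house 1 gets tulip for flower.
Clue 4: the person with the fir tree is in house 2.
So house 3 gets ash for tree.
The poppy grower is in house 2 (clue 2).
So house 1 gets spruce for tree.
The only flower still possible for house 3 is peony.
So: house 1 = spruce/tulip, house 2 = fir/poppy, house 3 = ash/peony.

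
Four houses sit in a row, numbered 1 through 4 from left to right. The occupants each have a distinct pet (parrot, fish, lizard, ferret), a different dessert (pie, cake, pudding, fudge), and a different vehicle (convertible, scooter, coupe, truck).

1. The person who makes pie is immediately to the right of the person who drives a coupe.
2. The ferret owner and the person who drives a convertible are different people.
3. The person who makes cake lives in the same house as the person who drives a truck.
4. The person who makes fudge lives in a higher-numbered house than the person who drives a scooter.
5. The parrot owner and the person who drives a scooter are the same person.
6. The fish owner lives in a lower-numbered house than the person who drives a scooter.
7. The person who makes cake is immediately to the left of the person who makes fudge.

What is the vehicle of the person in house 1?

coupe

The only dessert still possible for house 1 is pudding.
The only vehicle still possible for house 4 is convertible.
House 4's pet must be lizard (nothing else left).
House 1 vehicle: only coupe fits.
Clue 1: the person who makes pie is in house 2.
The only dessert still possible for house 3 is cake.
That leaves fudge as the dessert for house 4.
By clue 3, the person who drives a truck is in house 3.
House 2's vehicle must be scooter (nothing else left).
The parrot owner is in house 2 (clue 5).
Clue 6: the fish owner is in house 1.
House 3's pet must be ferret (nothing else left).
So: house 1 = fish/pudding/coupe, house 2 = parrot/pie/scooter, house 3 = ferret/cake/truck, house 4 = lizard/fudge/convertible.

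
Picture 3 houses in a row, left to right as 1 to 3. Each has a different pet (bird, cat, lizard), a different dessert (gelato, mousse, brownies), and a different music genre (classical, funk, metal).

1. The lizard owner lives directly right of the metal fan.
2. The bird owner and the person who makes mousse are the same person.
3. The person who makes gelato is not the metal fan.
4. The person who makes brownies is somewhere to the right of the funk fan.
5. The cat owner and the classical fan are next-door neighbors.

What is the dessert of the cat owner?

brownies

House 3 music genre: only classical fits.
The cat owner is in house 2 (clue 5).
So house 1 gets bird for pet.
House 3 pet: only lizard fits.
Clue 1: the metal fan is in house 2.
From clue 2, the person who makes mousse must be in house 1.
House 2's dessert must be brownies (nothing else left).
House 3's dessert must be gelato (nothing else left).
The only music genre still possible for house 1 is funk.
So: house 1 = bird/mousse/funk, house 2 = cat/brownies/metal, house 3 = lizard/gelato/classical.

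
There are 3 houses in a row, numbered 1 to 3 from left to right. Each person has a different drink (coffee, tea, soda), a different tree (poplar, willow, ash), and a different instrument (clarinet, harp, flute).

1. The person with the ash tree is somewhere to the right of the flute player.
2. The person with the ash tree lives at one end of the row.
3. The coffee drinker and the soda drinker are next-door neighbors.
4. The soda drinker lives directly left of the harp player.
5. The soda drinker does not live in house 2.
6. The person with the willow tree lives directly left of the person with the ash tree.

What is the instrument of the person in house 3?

clarinet

The person with the ash tree is in house 3 (clue 2).
Clue 5: the soda drinker is in house 1.
By clue 6, the person with the willow tree is in house 2.
House 1's tree must be poplar (nothing else left).
By clue 3, the coffee drinker is in house 2.
The harp player is in house 2 (clue 4).
So house 3 gets tea for drink.
That leaves flute as the instrument for house 1.
House 3's instrument must be clarinet (nothing else left).
So: house 1 = soda/poplar/flute, house 2 = coffee/willow/harp, house 3 = tea/ash/clarinet.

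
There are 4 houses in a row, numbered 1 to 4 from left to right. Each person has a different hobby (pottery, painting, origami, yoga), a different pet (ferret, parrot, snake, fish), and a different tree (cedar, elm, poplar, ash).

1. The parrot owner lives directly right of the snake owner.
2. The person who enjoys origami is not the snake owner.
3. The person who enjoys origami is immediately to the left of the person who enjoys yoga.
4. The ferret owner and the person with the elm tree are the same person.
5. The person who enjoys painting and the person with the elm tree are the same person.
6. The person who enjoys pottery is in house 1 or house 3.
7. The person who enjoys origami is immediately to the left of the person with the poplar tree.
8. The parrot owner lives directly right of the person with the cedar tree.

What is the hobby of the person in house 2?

origami

The person who enjoys pottery is narrowed to house 1 or 3; consider each.
Placing it in house 3 leads to a contradiction, so it's in house 1.
The person who enjoys origami is narrowed to house 2 or 3; consider each.
Placing it in house 3 leads to a contradiction, so it's in house 2.
Clue 3 places the person who enjoys yoga in house 3.
Clue 7 places the person with the poplar tree in house 3.
The only hobby still possible for house 4 is painting.
Clue 5: the person with the elm tree is in house 4.
Clue 8: the parrot owner is in house 2.
The person with the cedar tree is in house 1 (clue 8).
House 2's tree must be ash (nothing else left).
By clue 1, the snake owner is in house 1.
The only pet still possible for house 3 is fish.
So house 4 gets ferret for pet.
So: house 1 = pottery/snake/cedar, house 2 = origami/parrot/ash, house 3 = yoga/fish/poplar, house 4 = painting/ferret/elm.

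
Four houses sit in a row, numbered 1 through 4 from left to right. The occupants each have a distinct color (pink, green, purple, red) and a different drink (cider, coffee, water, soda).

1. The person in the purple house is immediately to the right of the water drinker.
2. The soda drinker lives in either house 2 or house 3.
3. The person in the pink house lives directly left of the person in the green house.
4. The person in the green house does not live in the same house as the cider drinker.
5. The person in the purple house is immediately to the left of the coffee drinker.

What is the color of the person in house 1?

The person in the purple house is narrowed to house 2 or 3; consider each.
Placing it in house 2 leads to a contradiction, so it's in house 3.
Clue 1 places the water drinker in house 2.
Clue 5: the coffee drinker is in house 4.
House 1 drink: only cider fits.
That leaves soda as the drink for house 3.
Clue 3: the person in the pink house is in house 1.
From clue 3, the person in the green house must be in house 2.
So house 4 gets red for color.
So: house 1 = pink/cider, house 2 = green/water, house 3 = purple/soda, house 4 = red/coffee.

pink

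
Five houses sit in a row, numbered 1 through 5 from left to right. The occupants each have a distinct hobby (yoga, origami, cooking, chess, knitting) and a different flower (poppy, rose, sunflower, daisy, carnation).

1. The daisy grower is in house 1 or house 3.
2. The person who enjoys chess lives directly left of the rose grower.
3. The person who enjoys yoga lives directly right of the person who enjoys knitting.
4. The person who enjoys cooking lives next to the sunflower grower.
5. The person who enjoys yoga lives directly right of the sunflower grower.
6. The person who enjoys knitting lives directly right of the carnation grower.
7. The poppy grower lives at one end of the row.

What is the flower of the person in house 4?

sunflower

The daisy grower is narrowed to house 1 or 3; consider each.
Placing it in house 3 leads to a contradiction, so it's in house 1.
So house 5 gets poppy for flower.
The person who enjoys knitting is narrowed to house 3 or 4; consider each.
Placing it in house 3 leads to a contradiction, so it's in house 4.
The person who enjoys yoga is in house 5 (clue 3).
By clue 5, the sunflower grower is in house 4.
By clue 6, the carnation grower is in house 3.
House 2 flower: only rose fits.
The person who enjoys chess is in house 1 (clue 2).
The person who enjoys cooking is in house 3 (clue 4).
The only hobby still possible for house 2 is origami.
So: house 1 = chess/daisy, house 2 = origami/rose, house 3 = cooking/carnation, house 4 = knitting/sunflower, house 5 = yoga/poppy.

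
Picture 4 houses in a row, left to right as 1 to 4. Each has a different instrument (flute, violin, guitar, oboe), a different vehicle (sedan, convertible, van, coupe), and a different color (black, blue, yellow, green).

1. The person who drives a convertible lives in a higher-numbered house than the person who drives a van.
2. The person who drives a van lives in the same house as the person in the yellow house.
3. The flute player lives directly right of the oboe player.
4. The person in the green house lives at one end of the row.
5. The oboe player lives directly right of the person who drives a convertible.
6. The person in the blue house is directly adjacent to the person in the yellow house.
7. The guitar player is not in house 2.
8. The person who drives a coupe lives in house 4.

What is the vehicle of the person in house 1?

van

By clue 5, the oboe player is in house 3.
From clue 5, the person who drives a convertible must be in house 2.
From clue 8, the person who drives a coupe must be in house 4.
From clue 1, the person who drives a van must be in house 1.
By clue 2, the person in the yellow house is in house 1.
From clue 3, the flute player must be in house 4.
Clue 6 places the person in the blue house in house 2.
That leaves guitar as the instrument for house 1.
House 2's instrument must be violin (nothing else left).
House 3 vehicle: only sedan fits.
House 3's color must be black (nothing else left).
House 4's color must be green (nothing else left).
So: house 1 = guitar/van/yellow, house 2 = violin/convertible/blue, house 3 = oboe/sedan/black, house 4 = flute/coupe/green.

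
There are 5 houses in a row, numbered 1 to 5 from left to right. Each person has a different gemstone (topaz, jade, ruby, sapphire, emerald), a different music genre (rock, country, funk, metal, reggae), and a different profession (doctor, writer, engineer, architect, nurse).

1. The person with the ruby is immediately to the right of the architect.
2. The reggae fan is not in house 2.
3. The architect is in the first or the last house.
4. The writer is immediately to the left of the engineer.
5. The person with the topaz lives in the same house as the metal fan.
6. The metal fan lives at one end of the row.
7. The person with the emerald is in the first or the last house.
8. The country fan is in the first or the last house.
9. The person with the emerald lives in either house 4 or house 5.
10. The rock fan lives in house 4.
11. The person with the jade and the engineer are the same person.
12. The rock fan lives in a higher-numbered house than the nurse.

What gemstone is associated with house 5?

Clue 3 places the architect in house 1.
The person with the emerald is in house 5 (clue 9).
The rock fan is in house 4 (clue 10).
So house 2 gets funk for music genre.
So house 3 gets reggae for music genre.
Clue 1: the person with the ruby is in house 2.
The person with the topaz is in house 1 (clue 5).
By clue 5, the metal fan is in house 1.
The only music genre still possible for house 5 is country.
So house 5 gets doctor for profession.
That leaves engineer as the profession for house 4.
The writer is in house 3 (clue 4).
From clue 11, the person with the jade must be in house 4.
That leaves sapphire as the gemstone for house 3.
The only profession still possible for house 2 is nurse.
So: house 1 = topaz/metal/architect, house 2 = ruby/funk/nurse, house 3 = sapphire/reggae/writer, house 4 = jade/rock/engineer, house 5 = emerald/country/doctor.

emerald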